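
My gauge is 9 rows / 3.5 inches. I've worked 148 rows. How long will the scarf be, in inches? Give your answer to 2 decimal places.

9 rows / 3.5 inch = 2.571 rows per inch.
148 / 2.571 = 57.556 inches.

57.56 inches.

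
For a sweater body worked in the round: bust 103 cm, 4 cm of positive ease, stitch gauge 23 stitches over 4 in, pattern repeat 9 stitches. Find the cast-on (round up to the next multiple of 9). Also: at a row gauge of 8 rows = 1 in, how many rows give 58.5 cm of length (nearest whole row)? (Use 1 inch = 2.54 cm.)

Finished = 103 + 4 = 107 cm.
107 cm × 1/2.54 = 42.13 inches.
23/4 = 5.75 sts per in; 42.13 × 5.75 = 242.22 sts.
Next multiple of 9 → 243.
58.5 cm = 23.03 inches; × 8 = 184.25 → 184 rows.

Cast on 243 stitches; work 184 rows.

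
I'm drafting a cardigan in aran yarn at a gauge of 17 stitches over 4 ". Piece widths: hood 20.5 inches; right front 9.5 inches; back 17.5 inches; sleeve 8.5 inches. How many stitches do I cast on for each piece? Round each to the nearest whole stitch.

hood 87; right front 40; back 74; sleeve 36.

Rate = 17/4 = 4.25 sts per in.
hood: 20.5 × 4.25 = 87.12 → 87.
right front: 9.5 × 4.25 = 40.38 → 40.
back: 17.5 × 4.25 = 74.38 → 74.
sleeve: 8.5 × 4.25 = 36.12 → 36.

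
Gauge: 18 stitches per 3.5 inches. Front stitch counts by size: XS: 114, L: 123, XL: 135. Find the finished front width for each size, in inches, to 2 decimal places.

18/3.5 = 5.143 sts per in.
XS: 114 / 5.143 = 22.167 → 22.17 in.
L: 123 / 5.143 = 23.917 → 23.92 in.
XL: 135 / 5.143 = 26.250 → 26.25 in.

XS 22.17 inches; L 23.92 inches; XL 26.25 inches.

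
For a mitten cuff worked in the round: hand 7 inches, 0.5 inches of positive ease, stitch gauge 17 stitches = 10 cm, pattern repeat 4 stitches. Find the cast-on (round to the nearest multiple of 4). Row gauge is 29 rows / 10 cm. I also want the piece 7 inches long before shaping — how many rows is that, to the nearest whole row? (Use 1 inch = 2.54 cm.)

Cast on 32 stitches; work 52 rows.

Finished = 7 + 0.5 = 7.5 inches.
7.5 inches × 2.54 = 19.05 cm.
17/10 = 1.7 sts per cm; 19.05 × 1.7 = 32.38 sts.
Nearest multiple of 4 → 32.
7 inches = 17.78 cm; × 2.9 = 51.56 → 52 rows.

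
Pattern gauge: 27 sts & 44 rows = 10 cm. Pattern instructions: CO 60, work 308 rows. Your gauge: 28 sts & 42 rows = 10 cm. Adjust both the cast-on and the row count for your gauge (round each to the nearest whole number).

Stitches: 60 × 28/27 = 62.22 → 62.
Rows: 308 × 42/44 = 294.00 → 294.

Cast on 62 stitches; work 294 rows.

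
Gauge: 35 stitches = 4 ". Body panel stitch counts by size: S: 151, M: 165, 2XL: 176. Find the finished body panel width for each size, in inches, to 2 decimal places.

S 17.26 inches; M 18.86 inches; 2XL 20.11 inches.

35/4 = 8.75 sts per in.
S: 151 / 8.75 = 17.257 → 17.26 in.
M: 165 / 8.75 = 18.857 → 18.86 in.
2XL: 176 / 8.75 = 20.114 → 20.11 in.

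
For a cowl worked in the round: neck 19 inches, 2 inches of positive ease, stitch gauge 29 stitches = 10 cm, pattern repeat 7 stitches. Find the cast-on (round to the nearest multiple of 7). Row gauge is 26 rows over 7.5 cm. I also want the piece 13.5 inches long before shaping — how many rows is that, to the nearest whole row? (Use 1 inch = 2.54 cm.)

Finished = 19 + 2 = 21 inches.
21 inches × 2.54 = 53.34 cm.
29/10 = 2.9 sts per cm; 53.34 × 2.9 = 154.69 sts.
Nearest multiple of 7 → 154.
13.5 inches = 34.29 cm; × 3.467 = 118.87 → 119 rows.

Cast on 154 stitches; work 119 rows.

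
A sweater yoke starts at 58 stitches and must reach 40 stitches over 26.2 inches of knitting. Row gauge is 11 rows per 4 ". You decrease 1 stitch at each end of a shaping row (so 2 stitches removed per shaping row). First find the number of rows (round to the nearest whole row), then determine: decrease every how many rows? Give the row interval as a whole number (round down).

Rows = 26.2 × 2.75 = 72.0 → 72 rows.
Stitches to remove: 18 → 9 shaping rows (at 2 st each).
72 / 9 = 8.00 → every 8 rows.

Decrease every 8th row.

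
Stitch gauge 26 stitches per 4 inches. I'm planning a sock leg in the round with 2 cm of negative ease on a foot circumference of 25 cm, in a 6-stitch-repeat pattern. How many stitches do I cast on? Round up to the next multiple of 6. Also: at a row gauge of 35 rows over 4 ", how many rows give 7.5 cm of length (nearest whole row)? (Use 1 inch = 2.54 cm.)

Cast on 60 stitches; work 26 rows.

Finished = 25 − 2 = 23 cm.
23 cm × 1/2.54 = 9.06 inches.
26/4 = 6.5 sts per in; 9.06 × 6.5 = 58.86 sts.
Next multiple of 6 → 60.
7.5 cm = 2.95 inches; × 8.75 = 25.84 → 26 rows.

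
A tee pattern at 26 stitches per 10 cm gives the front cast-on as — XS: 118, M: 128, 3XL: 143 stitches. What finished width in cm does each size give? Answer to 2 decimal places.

XS 45.38 cm; M 49.23 cm; 3XL 55.00 cm.

26/10 = 2.6 sts per cm.
XS: 118 / 2.6 = 45.385 → 45.38 cm.
M: 128 / 2.6 = 49.231 → 49.23 cm.
3XL: 143 / 2.6 = 55.000 → 55.00 cm.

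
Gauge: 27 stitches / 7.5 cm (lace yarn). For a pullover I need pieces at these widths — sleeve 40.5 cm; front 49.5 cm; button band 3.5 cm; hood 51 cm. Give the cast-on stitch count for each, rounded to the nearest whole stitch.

sleeve 146; front 178; button band 13; hood 184.

Rate = 27/7.5 = 3.6 sts per cm.
sleeve: 40.5 × 3.6 = 145.80 → 146.
front: 49.5 × 3.6 = 178.20 → 178.
button band: 3.5 × 3.6 = 12.60 → 13.
hood: 51 × 3.6 = 183.60 → 184.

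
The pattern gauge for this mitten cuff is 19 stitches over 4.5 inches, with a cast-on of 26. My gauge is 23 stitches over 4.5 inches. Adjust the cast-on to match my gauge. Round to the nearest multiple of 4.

32 stitches.

Scale factor = 23 / 19 = 1.211.
26 × 23 / 19 = 31.47 sts.
→ 32 sts.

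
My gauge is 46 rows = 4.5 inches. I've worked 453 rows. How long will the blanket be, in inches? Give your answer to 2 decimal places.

46 rows / 4.5 inch = 10.222 rows per inch.
453 / 10.222 = 44.315 inches.

44.32 inches.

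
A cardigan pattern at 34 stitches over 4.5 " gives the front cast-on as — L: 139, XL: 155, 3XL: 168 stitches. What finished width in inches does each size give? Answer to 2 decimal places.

34/4.5 = 7.556 sts per in.
L: 139 / 7.556 = 18.397 → 18.40 in.
XL: 155 / 7.556 = 20.515 → 20.51 in.
3XL: 168 / 7.556 = 22.235 → 22.24 in.

L 18.40 inches; XL 20.51 inches; 3XL 22.24 inches.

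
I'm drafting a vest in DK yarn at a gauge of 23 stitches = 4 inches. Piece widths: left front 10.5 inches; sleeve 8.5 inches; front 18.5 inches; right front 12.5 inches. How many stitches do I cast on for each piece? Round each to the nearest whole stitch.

Rate = 23/4 = 5.75 sts per in.
left front: 10.5 × 5.75 = 60.38 → 60.
sleeve: 8.5 × 5.75 = 48.88 → 49.
front: 18.5 × 5.75 = 106.38 → 106.
right front: 12.5 × 5.75 = 71.88 → 72.

left front 60; sleeve 49; front 106; right front 72.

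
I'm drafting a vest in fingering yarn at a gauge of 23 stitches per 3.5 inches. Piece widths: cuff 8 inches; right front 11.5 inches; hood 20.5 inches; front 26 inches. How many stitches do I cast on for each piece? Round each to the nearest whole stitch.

cuff 53; right front 76; hood 135; front 171.

Rate = 23/3.5 = 6.571 sts per in.
cuff: 8 × 6.571 = 52.57 → 53.
right front: 11.5 × 6.571 = 75.57 → 76.
hood: 20.5 × 6.571 = 134.71 → 135.
front: 26 × 6.571 = 170.86 → 171.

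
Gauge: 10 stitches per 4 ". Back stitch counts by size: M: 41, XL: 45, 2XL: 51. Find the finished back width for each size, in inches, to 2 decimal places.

M 16.40 inches; XL 18.00 inches; 2XL 20.40 inches.

10/4 = 2.5 sts per in.
M: 41 / 2.5 = 16.400 → 16.40 in.
XL: 45 / 2.5 = 18.000 → 18.00 in.
2XL: 51 / 2.5 = 20.400 → 20.40 in.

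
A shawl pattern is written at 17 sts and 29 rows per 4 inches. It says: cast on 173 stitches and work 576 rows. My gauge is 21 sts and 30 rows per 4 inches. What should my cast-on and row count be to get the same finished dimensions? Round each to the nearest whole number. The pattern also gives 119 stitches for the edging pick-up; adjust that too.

Cast on 214 stitches; work 596 rows; edging pick-up 147 stitches.

Stitches: 173 × 21/17 = 213.71 → 214.
Rows: 576 × 30/29 = 595.86 → 596.
edging pick-up: 119 × 21/17 = 147.00 → 147.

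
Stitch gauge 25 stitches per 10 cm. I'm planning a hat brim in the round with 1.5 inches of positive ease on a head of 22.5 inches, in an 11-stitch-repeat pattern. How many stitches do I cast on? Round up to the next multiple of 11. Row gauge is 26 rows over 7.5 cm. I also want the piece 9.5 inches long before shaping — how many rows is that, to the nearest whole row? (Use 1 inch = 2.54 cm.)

Cast on 154 stitches; work 84 rows.

Finished = 22.5 + 1.5 = 24 inches.
24 inches × 2.54 = 60.96 cm.
25/10 = 2.5 sts per cm; 60.96 × 2.5 = 152.40 sts.
Next multiple of 11 → 154.
9.5 inches = 24.13 cm; × 3.467 = 83.65 → 84 rows.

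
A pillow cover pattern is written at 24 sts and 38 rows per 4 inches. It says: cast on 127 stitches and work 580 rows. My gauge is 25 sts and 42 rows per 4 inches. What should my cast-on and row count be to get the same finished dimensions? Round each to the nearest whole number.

Cast on 132 stitches; work 641 rows.

Stitches: 127 × 25/24 = 132.29 → 132.
Rows: 580 × 42/38 = 641.05 → 641.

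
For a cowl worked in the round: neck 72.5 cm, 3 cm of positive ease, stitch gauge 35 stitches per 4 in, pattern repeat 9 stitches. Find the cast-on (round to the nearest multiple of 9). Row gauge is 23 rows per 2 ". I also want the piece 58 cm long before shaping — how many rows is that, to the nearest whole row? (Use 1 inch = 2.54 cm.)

Cast on 261 stitches; work 263 rows.

Finished = 72.5 + 3 = 75.5 cm.
75.5 cm × 1/2.54 = 29.72 inches.
35/4 = 8.75 sts per in; 29.72 × 8.75 = 260.09 sts.
Nearest multiple of 9 → 261.
58 cm = 22.83 inches; × 11.5 = 262.60 → 263 rows.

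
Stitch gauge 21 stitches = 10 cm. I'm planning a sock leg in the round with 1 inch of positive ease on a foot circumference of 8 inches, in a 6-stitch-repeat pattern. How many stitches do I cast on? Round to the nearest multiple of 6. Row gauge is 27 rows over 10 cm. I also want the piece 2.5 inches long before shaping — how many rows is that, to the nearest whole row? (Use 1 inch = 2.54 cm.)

Cast on 48 stitches; work 17 rows.

Finished = 8 + 1 = 9 inches.
9 inches × 2.54 = 22.86 cm.
21/10 = 2.1 sts per cm; 22.86 × 2.1 = 48.01 sts.
Nearest multiple of 6 → 48.
2.5 inches = 6.35 cm; × 2.7 = 17.14 → 17 rows.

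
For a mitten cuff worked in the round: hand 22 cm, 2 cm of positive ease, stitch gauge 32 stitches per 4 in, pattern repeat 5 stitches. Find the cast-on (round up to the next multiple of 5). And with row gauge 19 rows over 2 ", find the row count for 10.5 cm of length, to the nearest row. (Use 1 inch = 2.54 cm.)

Finished = 22 + 2 = 24 cm.
24 cm × 1/2.54 = 9.45 inches.
32/4 = 8 sts per in; 9.45 × 8 = 75.59 sts.
Next multiple of 5 → 80.
10.5 cm = 4.13 inches; × 9.5 = 39.27 → 39 rows.

Cast on 80 stitches; work 39 rows.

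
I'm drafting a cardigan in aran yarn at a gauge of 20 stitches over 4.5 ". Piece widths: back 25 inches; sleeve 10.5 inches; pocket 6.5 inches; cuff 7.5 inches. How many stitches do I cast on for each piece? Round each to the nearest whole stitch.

Rate = 20/4.5 = 4.444 sts per in.
back: 25 × 4.444 = 111.11 → 111.
sleeve: 10.5 × 4.444 = 46.67 → 47.
pocket: 6.5 × 4.444 = 28.89 → 29.
cuff: 7.5 × 4.444 = 33.33 → 33.

back 111; sleeve 47; pocket 29; cuff 33.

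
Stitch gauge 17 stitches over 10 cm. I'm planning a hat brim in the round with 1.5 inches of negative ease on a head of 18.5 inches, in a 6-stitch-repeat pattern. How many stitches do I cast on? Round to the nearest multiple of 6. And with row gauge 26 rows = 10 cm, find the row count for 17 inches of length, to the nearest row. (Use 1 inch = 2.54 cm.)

Cast on 72 stitches; work 112 rows.

Finished = 18.5 − 1.5 = 17 inches.
17 inches × 2.54 = 43.18 cm.
17/10 = 1.7 sts per cm; 43.18 × 1.7 = 73.41 sts.
Nearest multiple of 6 → 72.
17 inches = 43.18 cm; × 2.6 = 112.27 → 112 rows.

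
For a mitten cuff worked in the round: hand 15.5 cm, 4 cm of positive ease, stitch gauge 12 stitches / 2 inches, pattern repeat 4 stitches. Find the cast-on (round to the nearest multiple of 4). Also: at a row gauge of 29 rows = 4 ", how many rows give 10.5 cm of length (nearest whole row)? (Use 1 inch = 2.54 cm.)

Finished = 15.5 + 4 = 19.5 cm.
19.5 cm × 1/2.54 = 7.68 inches.
12/2 = 6 sts per in; 7.68 × 6 = 46.06 sts.
Nearest multiple of 4 → 48.
10.5 cm = 4.13 inches; × 7.25 = 29.97 → 30 rows.

Cast on 48 stitches; work 30 rows.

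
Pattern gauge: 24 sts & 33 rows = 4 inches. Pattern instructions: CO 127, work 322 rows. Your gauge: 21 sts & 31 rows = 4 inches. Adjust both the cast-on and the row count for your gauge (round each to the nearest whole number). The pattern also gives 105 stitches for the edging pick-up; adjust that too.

Cast on 111 stitches; work 302 rows; edging pick-up 92 stitches.

Stitches: 127 × 21/24 = 111.12 → 111.
Rows: 322 × 31/33 = 302.48 → 302.
edging pick-up: 105 × 21/24 = 91.88 → 92.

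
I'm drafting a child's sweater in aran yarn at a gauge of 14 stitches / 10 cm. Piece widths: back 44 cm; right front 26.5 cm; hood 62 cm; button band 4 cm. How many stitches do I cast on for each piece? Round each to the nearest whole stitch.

back 62; right front 37; hood 87; button band 6.

Rate = 14/10 = 1.4 sts per cm.
back: 44 × 1.4 = 61.60 → 62.
right front: 26.5 × 1.4 = 37.10 → 37.
hood: 62 × 1.4 = 86.80 → 87.
button band: 4 × 1.4 = 5.60 → 6.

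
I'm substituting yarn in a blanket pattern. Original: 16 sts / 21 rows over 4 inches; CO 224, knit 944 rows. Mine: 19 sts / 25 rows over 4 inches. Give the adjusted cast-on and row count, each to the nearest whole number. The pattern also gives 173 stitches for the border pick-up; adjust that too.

Stitches: 224 × 19/16 = 266.00 → 266.
Rows: 944 × 25/21 = 1123.81 → 1124.
border pick-up: 173 × 19/16 = 205.44 → 205.

Cast on 266 stitches; work 1124 rows; border pick-up 205 stitches.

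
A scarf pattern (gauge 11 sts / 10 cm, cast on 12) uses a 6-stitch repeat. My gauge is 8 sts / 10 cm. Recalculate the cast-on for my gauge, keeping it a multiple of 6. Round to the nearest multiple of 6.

Cast on 6 stitches.

12 × 8 / 11 = 8.73.
Nearest multiple of 6: 6.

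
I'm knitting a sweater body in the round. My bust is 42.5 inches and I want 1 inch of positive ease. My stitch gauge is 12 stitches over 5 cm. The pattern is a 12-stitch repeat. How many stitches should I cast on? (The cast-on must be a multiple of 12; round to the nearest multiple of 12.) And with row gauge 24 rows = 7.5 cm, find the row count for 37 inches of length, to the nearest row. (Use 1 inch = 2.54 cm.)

Finished = 42.5 + 1 = 43.5 inches.
43.5 inches × 2.54 = 110.49 cm.
12/5 = 2.4 sts per cm; 110.49 × 2.4 = 265.18 sts.
Nearest multiple of 12 → 264.
37 inches = 93.98 cm; × 3.2 = 300.74 → 301 rows.

Cast on 264 stitches; work 301 rows.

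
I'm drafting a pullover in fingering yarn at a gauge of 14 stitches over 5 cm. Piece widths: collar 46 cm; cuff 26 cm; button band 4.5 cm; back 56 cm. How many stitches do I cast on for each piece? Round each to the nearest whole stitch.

collar 129; cuff 73; button band 13; back 157.

Rate = 14/5 = 2.8 sts per cm.
collar: 46 × 2.8 = 128.80 → 129.
cuff: 26 × 2.8 = 72.80 → 73.
button band: 4.5 × 2.8 = 12.60 → 13.
back: 56 × 2.8 = 156.80 → 157.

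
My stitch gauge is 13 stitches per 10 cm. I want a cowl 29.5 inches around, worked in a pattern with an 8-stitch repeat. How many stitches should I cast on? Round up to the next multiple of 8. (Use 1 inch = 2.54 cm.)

104 stitches.

29.5 in = 29.5 × 2.54 = 74.93 cm.
13 / 10 = 1.3 sts/cm.
74.93 × 1.3 = 97.41 sts.
→ 104.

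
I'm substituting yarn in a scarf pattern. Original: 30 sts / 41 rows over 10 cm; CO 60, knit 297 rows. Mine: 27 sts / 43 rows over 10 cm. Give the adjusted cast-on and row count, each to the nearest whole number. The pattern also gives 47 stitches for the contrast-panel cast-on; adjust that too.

Cast on 54 stitches; work 311 rows; contrast-panel cast-on 42 stitches.

Stitches: 60 × 27/30 = 54.00 → 54.
Rows: 297 × 43/41 = 311.49 → 311.
contrast-panel cast-on: 47 × 27/30 = 42.30 → 42.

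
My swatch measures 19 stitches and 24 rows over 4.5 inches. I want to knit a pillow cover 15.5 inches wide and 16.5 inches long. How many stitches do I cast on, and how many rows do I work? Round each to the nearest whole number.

Stitch gauge = 19/4.5 = 4.222 sts/in; 15.5 × 4.222 = 65.44 → 65 sts.
Row gauge = 24/4.5 = 5.333 rows/in; 16.5 × 5.333 = 88.00 → 88 rows.

Cast on 65 stitches and work 88 rows.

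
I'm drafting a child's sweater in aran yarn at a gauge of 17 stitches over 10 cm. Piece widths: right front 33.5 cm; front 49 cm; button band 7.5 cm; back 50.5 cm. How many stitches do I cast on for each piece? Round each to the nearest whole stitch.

Rate = 17/10 = 1.7 sts per cm.
right front: 33.5 × 1.7 = 56.95 → 57.
front: 49 × 1.7 = 83.30 → 83.
button band: 7.5 × 1.7 = 12.75 → 13.
back: 50.5 × 1.7 = 85.85 → 86.

right front 57; front 83; button band 13; back 86.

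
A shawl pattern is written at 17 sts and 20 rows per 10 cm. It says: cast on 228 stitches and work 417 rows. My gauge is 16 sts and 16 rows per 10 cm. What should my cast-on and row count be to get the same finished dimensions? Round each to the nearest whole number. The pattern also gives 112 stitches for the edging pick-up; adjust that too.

Stitches: 228 × 16/17 = 214.59 → 215.
Rows: 417 × 16/20 = 333.60 → 334.
edging pick-up: 112 × 16/17 = 105.41 → 105.

Cast on 215 stitches; work 334 rows; edging pick-up 105 stitches.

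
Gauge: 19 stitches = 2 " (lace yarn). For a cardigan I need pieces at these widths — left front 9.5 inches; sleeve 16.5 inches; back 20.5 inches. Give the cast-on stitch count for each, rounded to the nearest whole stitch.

left front 90; sleeve 157; back 195.

Rate = 19/2 = 9.5 sts per in.
left front: 9.5 × 9.5 = 90.25 → 90.
sleeve: 16.5 × 9.5 = 156.75 → 157.
back: 20.5 × 9.5 = 194.75 → 195.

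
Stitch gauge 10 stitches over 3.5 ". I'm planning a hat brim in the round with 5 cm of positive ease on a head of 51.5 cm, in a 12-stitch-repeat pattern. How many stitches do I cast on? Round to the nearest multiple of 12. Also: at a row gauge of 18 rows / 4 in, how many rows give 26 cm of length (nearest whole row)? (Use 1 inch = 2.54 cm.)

Finished = 51.5 + 5 = 56.5 cm.
56.5 cm × 1/2.54 = 22.24 inches.
10/3.5 = 2.857 sts per in; 22.24 × 2.857 = 63.55 sts.
Nearest multiple of 12 → 60.
26 cm = 10.24 inches; × 4.5 = 46.06 → 46 rows.

Cast on 60 stitches; work 46 rows.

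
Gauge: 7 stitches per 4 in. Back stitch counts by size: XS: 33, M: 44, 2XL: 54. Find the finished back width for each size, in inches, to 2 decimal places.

XS 18.86 inches; M 25.14 inches; 2XL 30.86 inches.

7/4 = 1.75 sts per in.
XS: 33 / 1.75 = 18.857 → 18.86 in.
M: 44 / 1.75 = 25.143 → 25.14 in.
2XL: 54 / 1.75 = 30.857 → 30.86 in.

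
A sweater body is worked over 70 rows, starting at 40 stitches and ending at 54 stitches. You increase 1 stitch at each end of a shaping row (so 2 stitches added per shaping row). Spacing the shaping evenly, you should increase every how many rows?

Stitches to add: |54 − 40| = 14.
Shaping rows needed: 14 / 2 = 7.
70 rows / 7 = every 10 rows.

Increase every 10th row.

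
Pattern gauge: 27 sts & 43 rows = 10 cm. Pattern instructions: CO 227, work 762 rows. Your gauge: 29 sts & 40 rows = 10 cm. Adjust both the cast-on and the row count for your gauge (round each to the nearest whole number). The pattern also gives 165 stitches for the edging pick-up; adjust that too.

Stitches: 227 × 29/27 = 243.81 → 244.
Rows: 762 × 40/43 = 708.84 → 709.
edging pick-up: 165 × 29/27 = 177.22 → 177.

Cast on 244 stitches; work 709 rows; edging pick-up 177 stitches.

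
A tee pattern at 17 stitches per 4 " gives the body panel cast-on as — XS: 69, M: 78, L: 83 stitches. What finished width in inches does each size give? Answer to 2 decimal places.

XS 16.24 inches; M 18.35 inches; L 19.53 inches.

17/4 = 4.25 sts per in.
XS: 69 / 4.25 = 16.235 → 16.24 in.
M: 78 / 4.25 = 18.353 → 18.35 in.
L: 83 / 4.25 = 19.529 → 19.53 in.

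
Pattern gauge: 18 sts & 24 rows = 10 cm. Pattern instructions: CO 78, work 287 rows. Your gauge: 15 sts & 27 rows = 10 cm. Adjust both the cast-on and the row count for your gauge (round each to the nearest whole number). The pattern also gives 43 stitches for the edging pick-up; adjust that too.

Cast on 65 stitches; work 323 rows; edging pick-up 36 stitches.

Stitches: 78 × 15/18 = 65.00 → 65.
Rows: 287 × 27/24 = 322.88 → 323.
edging pick-up: 43 × 15/18 = 35.83 → 36.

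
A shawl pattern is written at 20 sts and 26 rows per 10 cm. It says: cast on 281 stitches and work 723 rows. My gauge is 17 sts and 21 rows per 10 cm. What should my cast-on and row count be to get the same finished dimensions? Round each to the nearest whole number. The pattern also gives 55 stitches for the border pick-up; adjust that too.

Stitches: 281 × 17/20 = 238.85 → 239.
Rows: 723 × 21/26 = 583.96 → 584.
border pick-up: 55 × 17/20 = 46.75 → 47.

Cast on 239 stitches; work 584 rows; border pick-up 47 stitches.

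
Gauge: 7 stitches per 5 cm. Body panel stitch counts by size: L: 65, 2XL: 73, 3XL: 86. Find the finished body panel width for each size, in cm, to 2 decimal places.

L 46.43 cm; 2XL 52.14 cm; 3XL 61.43 cm.

7/5 = 1.4 sts per cm.
L: 65 / 1.4 = 46.429 → 46.43 cm.
2XL: 73 / 1.4 = 52.143 → 52.14 cm.
3XL: 86 / 1.4 = 61.429 → 61.43 cm.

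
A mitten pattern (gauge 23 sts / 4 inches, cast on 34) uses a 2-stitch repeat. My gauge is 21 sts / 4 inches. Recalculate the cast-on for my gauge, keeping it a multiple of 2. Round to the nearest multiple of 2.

34 × 21 / 23 = 31.04.
Nearest multiple of 2: 32.

CO 32 sts.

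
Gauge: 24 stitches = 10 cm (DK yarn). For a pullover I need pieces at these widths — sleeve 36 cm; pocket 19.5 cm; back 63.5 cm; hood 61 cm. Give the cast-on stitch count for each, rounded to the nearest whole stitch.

sleeve 86; pocket 47; back 152; hood 146.

Rate = 24/10 = 2.4 sts per cm.
sleeve: 36 × 2.4 = 86.40 → 86.
pocket: 19.5 × 2.4 = 46.80 → 47.
back: 63.5 × 2.4 = 152.40 → 152.
hood: 61 × 2.4 = 146.40 → 146.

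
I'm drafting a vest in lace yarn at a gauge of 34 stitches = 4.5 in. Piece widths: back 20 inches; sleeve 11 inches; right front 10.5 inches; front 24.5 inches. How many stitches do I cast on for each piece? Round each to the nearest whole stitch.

back 151; sleeve 83; right front 79; front 185.

Rate = 34/4.5 = 7.556 sts per in.
back: 20 × 7.556 = 151.11 → 151.
sleeve: 11 × 7.556 = 83.11 → 83.
right front: 10.5 × 7.556 = 79.33 → 79.
front: 24.5 × 7.556 = 185.11 → 185.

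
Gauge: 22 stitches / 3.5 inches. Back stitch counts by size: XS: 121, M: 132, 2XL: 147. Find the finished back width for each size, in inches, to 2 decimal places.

22/3.5 = 6.286 sts per in.
XS: 121 / 6.286 = 19.250 → 19.25 in.
M: 132 / 6.286 = 21.000 → 21.00 in.
2XL: 147 / 6.286 = 23.386 → 23.39 in.

XS 19.25 inches; M 21.00 inches; 2XL 23.39 inches.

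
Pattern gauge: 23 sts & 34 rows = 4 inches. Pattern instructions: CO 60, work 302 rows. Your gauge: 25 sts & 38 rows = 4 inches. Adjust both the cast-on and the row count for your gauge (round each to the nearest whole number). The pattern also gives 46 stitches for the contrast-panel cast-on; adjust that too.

Cast on 65 stitches; work 338 rows; contrast-panel cast-on 50 stitches.

Stitches: 60 × 25/23 = 65.22 → 65.
Rows: 302 × 38/34 = 337.53 → 338.
contrast-panel cast-on: 46 × 25/23 = 50.00 → 50.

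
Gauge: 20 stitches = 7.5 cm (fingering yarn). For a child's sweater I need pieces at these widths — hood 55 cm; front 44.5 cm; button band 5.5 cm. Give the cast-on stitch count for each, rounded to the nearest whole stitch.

hood 147; front 119; button band 15.

Rate = 20/7.5 = 2.667 sts per cm.
hood: 55 × 2.667 = 146.67 → 147.
front: 44.5 × 2.667 = 118.67 → 119.
button band: 5.5 × 2.667 = 14.67 → 15.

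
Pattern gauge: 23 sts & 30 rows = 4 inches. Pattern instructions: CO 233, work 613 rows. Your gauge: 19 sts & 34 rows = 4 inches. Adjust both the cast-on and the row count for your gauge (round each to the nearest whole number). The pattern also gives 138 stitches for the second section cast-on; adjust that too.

Stitches: 233 × 19/23 = 192.48 → 192.
Rows: 613 × 34/30 = 694.73 → 695.
second section cast-on: 138 × 19/23 = 114.00 → 114.

Cast on 192 stitches; work 695 rows; second section cast-on 114 stitches.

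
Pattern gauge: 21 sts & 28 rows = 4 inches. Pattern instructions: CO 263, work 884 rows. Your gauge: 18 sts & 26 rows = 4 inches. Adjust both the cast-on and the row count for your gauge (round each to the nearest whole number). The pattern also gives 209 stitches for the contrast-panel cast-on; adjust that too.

Cast on 225 stitches; work 821 rows; contrast-panel cast-on 179 stitches.

Stitches: 263 × 18/21 = 225.43 → 225.
Rows: 884 × 26/28 = 820.86 → 821.
contrast-panel cast-on: 209 × 18/21 = 179.14 → 179.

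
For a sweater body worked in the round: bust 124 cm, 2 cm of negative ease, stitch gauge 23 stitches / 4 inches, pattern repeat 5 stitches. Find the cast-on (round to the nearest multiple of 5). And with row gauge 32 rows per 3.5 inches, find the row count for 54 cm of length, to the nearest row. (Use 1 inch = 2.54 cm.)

Finished = 124 − 2 = 122 cm.
122 cm × 1/2.54 = 48.03 inches.
23/4 = 5.75 sts per in; 48.03 × 5.75 = 276.18 sts.
Nearest multiple of 5 → 275.
54 cm = 21.26 inches; × 9.143 = 194.38 → 194 rows.

Cast on 275 stitches; work 194 rows.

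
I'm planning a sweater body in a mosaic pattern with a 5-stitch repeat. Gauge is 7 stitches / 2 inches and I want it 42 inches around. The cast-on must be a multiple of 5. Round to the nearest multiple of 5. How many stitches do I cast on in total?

7 / 2 = 3.5 sts per inch.
42 × 3.5 = 147.00 sts.
Nearest multiple of 5: 145.

Cast on 145 stitches.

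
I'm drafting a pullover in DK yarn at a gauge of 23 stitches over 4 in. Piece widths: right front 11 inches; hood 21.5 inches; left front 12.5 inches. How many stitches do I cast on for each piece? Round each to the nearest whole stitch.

Rate = 23/4 = 5.75 sts per in.
right front: 11 × 5.75 = 63.25 → 63.
hood: 21.5 × 5.75 = 123.62 → 124.
left front: 12.5 × 5.75 = 71.88 → 72.

right front 63; hood 124; left front 72.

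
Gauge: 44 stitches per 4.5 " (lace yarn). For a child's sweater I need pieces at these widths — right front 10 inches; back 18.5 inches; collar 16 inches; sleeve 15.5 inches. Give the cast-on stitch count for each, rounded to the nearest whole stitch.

right front 98; back 181; collar 156; sleeve 152.

Rate = 44/4.5 = 9.778 sts per in.
right front: 10 × 9.778 = 97.78 → 98.
back: 18.5 × 9.778 = 180.89 → 181.
collar: 16 × 9.778 = 156.44 → 156.
sleeve: 15.5 × 9.778 = 151.56 → 152.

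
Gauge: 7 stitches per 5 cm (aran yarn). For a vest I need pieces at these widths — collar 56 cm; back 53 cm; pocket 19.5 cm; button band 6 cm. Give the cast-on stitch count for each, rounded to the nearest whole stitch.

Rate = 7/5 = 1.4 sts per cm.
collar: 56 × 1.4 = 78.40 → 78.
back: 53 × 1.4 = 74.20 → 74.
pocket: 19.5 × 1.4 = 27.30 → 27.
button band: 6 × 1.4 = 8.40 → 8.

collar 78; back 74; pocket 27; button band 8.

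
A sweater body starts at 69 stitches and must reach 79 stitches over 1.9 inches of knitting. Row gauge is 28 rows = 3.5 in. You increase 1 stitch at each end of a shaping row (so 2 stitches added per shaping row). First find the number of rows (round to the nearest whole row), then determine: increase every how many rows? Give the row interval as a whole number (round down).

Rows = 1.9 × 8 = 15.2 → 15 rows.
Stitches to add: 10 → 5 shaping rows (at 2 st each).
15 / 5 = 3.00 → every 3 rows.

Increase every 3rd row.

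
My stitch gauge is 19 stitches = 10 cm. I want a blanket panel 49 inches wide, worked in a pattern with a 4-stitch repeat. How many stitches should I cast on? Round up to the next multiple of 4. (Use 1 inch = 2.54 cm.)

49 in = 49 × 2.54 = 124.46 cm.
19 / 10 = 1.9 sts/cm.
124.46 × 1.9 = 236.47 sts.
→ 240.

Cast on 240 stitches.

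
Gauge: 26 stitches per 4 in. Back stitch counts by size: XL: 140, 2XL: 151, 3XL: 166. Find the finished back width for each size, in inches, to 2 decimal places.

XL 21.54 inches; 2XL 23.23 inches; 3XL 25.54 inches.

26/4 = 6.5 sts per in.
XL: 140 / 6.5 = 21.538 → 21.54 in.
2XL: 151 / 6.5 = 23.231 → 23.23 in.
3XL: 166 / 6.5 = 25.538 → 25.54 in.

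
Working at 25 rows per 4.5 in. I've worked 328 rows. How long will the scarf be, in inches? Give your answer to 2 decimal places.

59.04 inches.

25 rows / 4.5 inch = 5.556 rows per inch.
328 / 5.556 = 59.040 inches.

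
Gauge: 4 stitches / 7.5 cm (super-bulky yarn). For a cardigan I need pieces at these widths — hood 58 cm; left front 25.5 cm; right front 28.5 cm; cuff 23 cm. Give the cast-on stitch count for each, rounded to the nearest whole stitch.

hood 31; left front 14; right front 15; cuff 12.

Rate = 4/7.5 = 0.533 sts per cm.
hood: 58 × 0.533 = 30.93 → 31.
left front: 25.5 × 0.533 = 13.60 → 14.
right front: 28.5 × 0.533 = 15.20 → 15.
cuff: 23 × 0.533 = 12.27 → 12.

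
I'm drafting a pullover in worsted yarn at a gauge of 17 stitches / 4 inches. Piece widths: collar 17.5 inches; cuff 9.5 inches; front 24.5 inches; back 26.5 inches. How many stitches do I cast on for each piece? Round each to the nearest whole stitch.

Rate = 17/4 = 4.25 sts per in.
collar: 17.5 × 4.25 = 74.38 → 74.
cuff: 9.5 × 4.25 = 40.38 → 40.
front: 24.5 × 4.25 = 104.12 → 104.
back: 26.5 × 4.25 = 112.62 → 113.

collar 74; cuff 40; front 104; back 113.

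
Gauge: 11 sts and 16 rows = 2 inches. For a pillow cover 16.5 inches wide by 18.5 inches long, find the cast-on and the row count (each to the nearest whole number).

Cast on 91 stitches and work 148 rows.

Stitch gauge = 11/2 = 5.5 sts/in; 16.5 × 5.5 = 90.75 → 91 sts.
Row gauge = 16/2 = 8 rows/in; 18.5 × 8 = 148.00 → 148 rows.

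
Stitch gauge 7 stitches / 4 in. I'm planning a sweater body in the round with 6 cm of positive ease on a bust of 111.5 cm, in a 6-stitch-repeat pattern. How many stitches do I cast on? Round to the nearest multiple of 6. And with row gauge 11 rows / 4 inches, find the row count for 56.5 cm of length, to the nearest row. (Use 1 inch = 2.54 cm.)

Finished = 111.5 + 6 = 117.5 cm.
117.5 cm × 1/2.54 = 46.26 inches.
7/4 = 1.75 sts per in; 46.26 × 1.75 = 80.95 sts.
Nearest multiple of 6 → 78.
56.5 cm = 22.24 inches; × 2.75 = 61.17 → 61 rows.

Cast on 78 stitches; work 61 rows.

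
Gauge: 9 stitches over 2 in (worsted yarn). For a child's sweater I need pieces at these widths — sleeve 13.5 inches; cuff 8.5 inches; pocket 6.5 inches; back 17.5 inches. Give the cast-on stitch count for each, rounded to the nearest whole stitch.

Rate = 9/2 = 4.5 sts per in.
sleeve: 13.5 × 4.5 = 60.75 → 61.
cuff: 8.5 × 4.5 = 38.25 → 38.
pocket: 6.5 × 4.5 = 29.25 → 29.
back: 17.5 × 4.5 = 78.75 → 79.

sleeve 61; cuff 38; pocket 29; back 79.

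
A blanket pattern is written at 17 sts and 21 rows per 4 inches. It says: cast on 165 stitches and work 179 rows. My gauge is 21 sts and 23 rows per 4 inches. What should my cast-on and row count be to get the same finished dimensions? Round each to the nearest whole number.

Cast on 204 stitches; work 196 rows.

Stitches: 165 × 21/17 = 203.82 → 204.
Rows: 179 × 23/21 = 196.05 → 196.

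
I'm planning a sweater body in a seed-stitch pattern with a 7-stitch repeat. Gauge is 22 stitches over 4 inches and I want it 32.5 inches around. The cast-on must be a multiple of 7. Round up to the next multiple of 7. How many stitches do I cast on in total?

182 stitches.

22 / 4 = 5.5 sts per inch.
32.5 × 5.5 = 178.75 sts.
Next multiple of 7: 182.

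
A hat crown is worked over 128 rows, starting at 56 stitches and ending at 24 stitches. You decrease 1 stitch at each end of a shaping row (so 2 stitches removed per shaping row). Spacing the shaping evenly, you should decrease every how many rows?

Decrease every 8th row.

Stitches to remove: |24 − 56| = 32.
Shaping rows needed: 32 / 2 = 16.
128 rows / 16 = every 8 rows.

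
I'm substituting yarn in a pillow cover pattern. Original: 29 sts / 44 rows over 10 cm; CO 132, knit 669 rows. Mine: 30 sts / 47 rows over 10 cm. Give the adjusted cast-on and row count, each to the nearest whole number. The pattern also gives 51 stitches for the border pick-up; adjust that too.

Stitches: 132 × 30/29 = 136.55 → 137.
Rows: 669 × 47/44 = 714.61 → 715.
border pick-up: 51 × 30/29 = 52.76 → 53.

Cast on 137 stitches; work 715 rows; border pick-up 53 stitches.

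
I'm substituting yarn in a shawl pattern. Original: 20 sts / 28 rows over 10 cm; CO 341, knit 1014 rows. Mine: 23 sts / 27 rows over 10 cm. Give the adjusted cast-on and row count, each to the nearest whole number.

Cast on 392 stitches; work 978 rows.

Stitches: 341 × 23/20 = 392.15 → 392.
Rows: 1014 × 27/28 = 977.79 → 978.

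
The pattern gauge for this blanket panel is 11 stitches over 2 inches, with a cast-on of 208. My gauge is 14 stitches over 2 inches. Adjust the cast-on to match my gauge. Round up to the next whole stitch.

CO 265 sts.

Scale factor = 14 / 11 = 1.273.
208 × 14 / 11 = 264.73 sts.
→ 265 sts.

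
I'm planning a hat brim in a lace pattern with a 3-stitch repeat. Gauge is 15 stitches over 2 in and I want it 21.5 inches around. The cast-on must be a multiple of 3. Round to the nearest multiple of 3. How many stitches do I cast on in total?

15 / 2 = 7.5 sts per inch.
21.5 × 7.5 = 161.25 sts.
Nearest multiple of 3: 162.

162 stitches.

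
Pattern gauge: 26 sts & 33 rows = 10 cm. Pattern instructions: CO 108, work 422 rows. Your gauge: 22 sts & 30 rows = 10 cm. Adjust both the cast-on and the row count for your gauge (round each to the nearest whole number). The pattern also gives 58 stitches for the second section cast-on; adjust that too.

Cast on 91 stitches; work 384 rows; second section cast-on 49 stitches.

Stitches: 108 × 22/26 = 91.38 → 91.
Rows: 422 × 30/33 = 383.64 → 384.
second section cast-on: 58 × 22/26 = 49.08 → 49.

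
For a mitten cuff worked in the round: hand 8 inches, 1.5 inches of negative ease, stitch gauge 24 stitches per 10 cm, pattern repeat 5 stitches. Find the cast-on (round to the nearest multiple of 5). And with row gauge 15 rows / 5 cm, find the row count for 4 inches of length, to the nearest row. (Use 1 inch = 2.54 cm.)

Finished = 8 − 1.5 = 6.5 inches.
6.5 inches × 2.54 = 16.51 cm.
24/10 = 2.4 sts per cm; 16.51 × 2.4 = 39.62 sts.
Nearest multiple of 5 → 40.
4 inches = 10.16 cm; × 3 = 30.48 → 30 rows.

Cast on 40 stitches; work 30 rows.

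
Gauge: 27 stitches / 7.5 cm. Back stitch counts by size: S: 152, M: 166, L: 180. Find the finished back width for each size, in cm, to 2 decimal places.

27/7.5 = 3.6 sts per cm.
S: 152 / 3.6 = 42.222 → 42.22 cm.
M: 166 / 3.6 = 46.111 → 46.11 cm.
L: 180 / 3.6 = 50.000 → 50.00 cm.

S 42.22 cm; M 46.11 cm; L 50.00 cm.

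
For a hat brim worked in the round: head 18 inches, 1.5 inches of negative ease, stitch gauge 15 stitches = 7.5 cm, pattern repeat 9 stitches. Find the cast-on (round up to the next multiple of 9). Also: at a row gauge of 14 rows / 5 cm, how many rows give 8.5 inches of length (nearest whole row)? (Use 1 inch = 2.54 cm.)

Cast on 90 stitches; work 60 rows.

Finished = 18 − 1.5 = 16.5 inches.
16.5 inches × 2.54 = 41.91 cm.
15/7.5 = 2 sts per cm; 41.91 × 2 = 83.82 sts.
Next multiple of 9 → 90.
8.5 inches = 21.59 cm; × 2.8 = 60.45 → 60 rows.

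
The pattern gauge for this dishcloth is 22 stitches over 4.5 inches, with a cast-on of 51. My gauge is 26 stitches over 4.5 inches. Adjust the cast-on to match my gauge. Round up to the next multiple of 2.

Scale factor = 26 / 22 = 1.182.
51 × 26 / 22 = 60.27 sts.
→ 62 sts.

Cast on 62 stitches.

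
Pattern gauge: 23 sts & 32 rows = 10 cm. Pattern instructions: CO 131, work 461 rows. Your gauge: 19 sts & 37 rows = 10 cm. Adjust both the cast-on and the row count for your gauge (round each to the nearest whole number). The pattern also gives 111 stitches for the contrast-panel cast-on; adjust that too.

Stitches: 131 × 19/23 = 108.22 → 108.
Rows: 461 × 37/32 = 533.03 → 533.
contrast-panel cast-on: 111 × 19/23 = 91.70 → 92.

Cast on 108 stitches; work 533 rows; contrast-panel cast-on 92 stitches.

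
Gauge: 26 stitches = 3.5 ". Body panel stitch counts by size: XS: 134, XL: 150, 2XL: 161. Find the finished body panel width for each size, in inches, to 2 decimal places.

26/3.5 = 7.429 sts per in.
XS: 134 / 7.429 = 18.038 → 18.04 in.
XL: 150 / 7.429 = 20.192 → 20.19 in.
2XL: 161 / 7.429 = 21.673 → 21.67 in.

XS 18.04 inches; XL 20.19 inches; 2XL 21.67 inches.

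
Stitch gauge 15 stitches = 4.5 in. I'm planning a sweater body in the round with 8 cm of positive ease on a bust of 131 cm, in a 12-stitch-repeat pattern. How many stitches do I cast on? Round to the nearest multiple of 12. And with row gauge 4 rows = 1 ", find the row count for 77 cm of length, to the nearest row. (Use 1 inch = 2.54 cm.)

Finished = 131 + 8 = 139 cm.
139 cm × 1/2.54 = 54.72 inches.
15/4.5 = 3.333 sts per in; 54.72 × 3.333 = 182.41 sts.
Nearest multiple of 12 → 180.
77 cm = 30.31 inches; × 4 = 121.26 → 121 rows.

Cast on 180 stitches; work 121 rows.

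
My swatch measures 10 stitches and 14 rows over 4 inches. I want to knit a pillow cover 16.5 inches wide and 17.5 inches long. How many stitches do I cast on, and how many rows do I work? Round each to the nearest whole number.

Cast on 41 stitches and work 61 rows.

Stitch gauge = 10/4 = 2.5 sts/in; 16.5 × 2.5 = 41.25 → 41 sts.
Row gauge = 14/4 = 3.5 rows/in; 17.5 × 3.5 = 61.25 → 61 rows.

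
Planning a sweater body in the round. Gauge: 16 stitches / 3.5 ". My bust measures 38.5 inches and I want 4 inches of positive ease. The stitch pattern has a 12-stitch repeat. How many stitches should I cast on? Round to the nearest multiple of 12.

CO 192 sts.

Finished = 38.5 + 4 = 42.5 inches.
16 / 3.5 = 4.571 sts/in.
42.5 × 4.571 = 194.29 sts.
Nearest multiple of 12: 192.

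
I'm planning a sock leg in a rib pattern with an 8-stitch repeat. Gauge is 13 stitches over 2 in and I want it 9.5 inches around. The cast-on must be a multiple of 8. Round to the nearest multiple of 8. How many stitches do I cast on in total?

CO 64 sts.

13 / 2 = 6.5 sts per inch.
9.5 × 6.5 = 61.75 sts.
Nearest multiple of 8: 64.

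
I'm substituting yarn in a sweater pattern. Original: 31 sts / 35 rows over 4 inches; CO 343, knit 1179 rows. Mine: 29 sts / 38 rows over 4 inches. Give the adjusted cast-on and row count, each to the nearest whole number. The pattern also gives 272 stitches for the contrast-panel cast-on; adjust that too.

Stitches: 343 × 29/31 = 320.87 → 321.
Rows: 1179 × 38/35 = 1280.06 → 1280.
contrast-panel cast-on: 272 × 29/31 = 254.45 → 254.

Cast on 321 stitches; work 1280 rows; contrast-panel cast-on 254 stitches.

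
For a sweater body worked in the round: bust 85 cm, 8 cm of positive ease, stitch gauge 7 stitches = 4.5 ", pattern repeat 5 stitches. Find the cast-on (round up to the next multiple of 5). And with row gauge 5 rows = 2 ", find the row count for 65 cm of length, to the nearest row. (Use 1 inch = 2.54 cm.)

Cast on 60 stitches; work 64 rows.

Finished = 85 + 8 = 93 cm.
93 cm × 1/2.54 = 36.61 inches.
7/4.5 = 1.556 sts per in; 36.61 × 1.556 = 56.96 sts.
Next multiple of 5 → 60.
65 cm = 25.59 inches; × 2.5 = 63.98 → 64 rows.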